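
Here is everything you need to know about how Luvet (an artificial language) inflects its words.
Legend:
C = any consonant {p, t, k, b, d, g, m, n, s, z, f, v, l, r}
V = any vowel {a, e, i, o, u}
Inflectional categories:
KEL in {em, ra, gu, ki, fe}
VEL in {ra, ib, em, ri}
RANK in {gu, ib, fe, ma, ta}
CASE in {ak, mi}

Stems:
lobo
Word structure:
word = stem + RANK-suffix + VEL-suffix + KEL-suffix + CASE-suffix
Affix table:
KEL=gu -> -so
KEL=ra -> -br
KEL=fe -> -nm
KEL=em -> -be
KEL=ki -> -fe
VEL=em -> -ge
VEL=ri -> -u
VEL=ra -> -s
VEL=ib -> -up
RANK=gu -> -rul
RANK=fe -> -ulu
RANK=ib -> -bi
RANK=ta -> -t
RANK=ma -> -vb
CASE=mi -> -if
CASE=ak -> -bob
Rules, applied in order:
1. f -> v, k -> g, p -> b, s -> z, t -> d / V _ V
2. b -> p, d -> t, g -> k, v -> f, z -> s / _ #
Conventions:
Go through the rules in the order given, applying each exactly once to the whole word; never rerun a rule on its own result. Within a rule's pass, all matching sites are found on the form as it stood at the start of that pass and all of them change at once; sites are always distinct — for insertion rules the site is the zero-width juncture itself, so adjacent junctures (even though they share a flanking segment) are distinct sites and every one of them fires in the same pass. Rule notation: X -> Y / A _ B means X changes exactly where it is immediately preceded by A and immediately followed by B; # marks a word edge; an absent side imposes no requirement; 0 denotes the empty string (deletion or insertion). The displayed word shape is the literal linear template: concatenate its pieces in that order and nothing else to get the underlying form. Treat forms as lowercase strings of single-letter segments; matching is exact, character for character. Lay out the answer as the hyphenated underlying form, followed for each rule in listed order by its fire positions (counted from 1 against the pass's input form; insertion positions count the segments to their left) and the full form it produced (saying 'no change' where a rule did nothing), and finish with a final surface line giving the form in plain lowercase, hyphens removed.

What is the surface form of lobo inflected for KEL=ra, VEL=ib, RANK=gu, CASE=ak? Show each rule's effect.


underlying: lobo-rul-up-br-bob
1. f -> v, k -> g, p -> b, s -> z, t -> d / V _ V: no change
2. b -> p, d -> t, g -> k, v -> f, z -> s / _ #: fires at position(s) 14: loborulupbrbop
surface: loborulupbrbop


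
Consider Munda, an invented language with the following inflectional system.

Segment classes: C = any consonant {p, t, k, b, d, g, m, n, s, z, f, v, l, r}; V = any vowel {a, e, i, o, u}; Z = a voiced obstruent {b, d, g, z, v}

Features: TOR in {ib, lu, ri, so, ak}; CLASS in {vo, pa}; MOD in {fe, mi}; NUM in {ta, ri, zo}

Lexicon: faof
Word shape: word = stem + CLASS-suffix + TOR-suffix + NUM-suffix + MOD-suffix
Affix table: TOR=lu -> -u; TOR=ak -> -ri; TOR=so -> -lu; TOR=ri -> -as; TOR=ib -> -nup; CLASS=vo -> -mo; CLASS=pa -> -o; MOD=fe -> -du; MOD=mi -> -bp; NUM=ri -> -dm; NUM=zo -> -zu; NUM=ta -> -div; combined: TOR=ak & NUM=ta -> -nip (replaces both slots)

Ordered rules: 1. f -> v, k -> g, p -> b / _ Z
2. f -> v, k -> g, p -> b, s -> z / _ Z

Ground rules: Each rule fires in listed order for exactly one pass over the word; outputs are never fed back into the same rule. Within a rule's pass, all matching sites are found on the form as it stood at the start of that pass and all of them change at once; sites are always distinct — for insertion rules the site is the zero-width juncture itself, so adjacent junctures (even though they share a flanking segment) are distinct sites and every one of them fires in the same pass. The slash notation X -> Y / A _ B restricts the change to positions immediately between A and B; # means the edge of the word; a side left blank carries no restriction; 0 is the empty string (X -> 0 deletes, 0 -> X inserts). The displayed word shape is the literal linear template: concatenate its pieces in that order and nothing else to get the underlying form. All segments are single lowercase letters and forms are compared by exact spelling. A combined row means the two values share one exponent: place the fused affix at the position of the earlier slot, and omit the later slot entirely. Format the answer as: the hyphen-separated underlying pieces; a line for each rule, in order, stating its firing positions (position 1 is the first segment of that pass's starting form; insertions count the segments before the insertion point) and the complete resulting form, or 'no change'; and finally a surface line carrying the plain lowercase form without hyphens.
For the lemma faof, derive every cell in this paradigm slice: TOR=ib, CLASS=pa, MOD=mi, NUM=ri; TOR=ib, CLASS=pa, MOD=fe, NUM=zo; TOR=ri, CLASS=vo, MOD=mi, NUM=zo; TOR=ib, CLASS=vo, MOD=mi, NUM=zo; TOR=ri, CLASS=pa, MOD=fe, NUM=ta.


cell TOR=ib, CLASS=pa, MOD=mi, NUM=ri:
underlying: faof-o-nup-dm-bp
1. f -> v, k -> g, p -> b / _ Z: fires at position(s) 8: faofonubdmbp
2. f -> v, k -> g, p -> b, s -> z / _ Z: no change
surface: faofonubdmbp

cell TOR=ib, CLASS=pa, MOD=fe, NUM=zo:
underlying: faof-o-nup-zu-du
1. f -> v, k -> g, p -> b / _ Z: fires at position(s) 8: faofonubzudu
2. f -> v, k -> g, p -> b, s -> z / _ Z: no change
surface: faofonubzudu

cell TOR=ri, CLASS=vo, MOD=mi, NUM=zo:
underlying: faof-mo-as-zu-bp
1. f -> v, k -> g, p -> b / _ Z: no change
2. f -> v, k -> g, p -> b, s -> z / _ Z: fires at position(s) 8: faofmoazzubp
surface: faofmoazzubp

cell TOR=ib, CLASS=vo, MOD=mi, NUM=zo:
underlying: faof-mo-nup-zu-bp
1. f -> v, k -> g, p -> b / _ Z: fires at position(s) 9: faofmonubzubp
2. f -> v, k -> g, p -> b, s -> z / _ Z: no change
surface: faofmonubzubp

cell TOR=ri, CLASS=pa, MOD=fe, NUM=ta:
underlying: faof-o-as-div-du
1. f -> v, k -> g, p -> b / _ Z: no change
2. f -> v, k -> g, p -> b, s -> z / _ Z: fires at position(s) 7: faofoazdivdu
surface: faofoazdivdu


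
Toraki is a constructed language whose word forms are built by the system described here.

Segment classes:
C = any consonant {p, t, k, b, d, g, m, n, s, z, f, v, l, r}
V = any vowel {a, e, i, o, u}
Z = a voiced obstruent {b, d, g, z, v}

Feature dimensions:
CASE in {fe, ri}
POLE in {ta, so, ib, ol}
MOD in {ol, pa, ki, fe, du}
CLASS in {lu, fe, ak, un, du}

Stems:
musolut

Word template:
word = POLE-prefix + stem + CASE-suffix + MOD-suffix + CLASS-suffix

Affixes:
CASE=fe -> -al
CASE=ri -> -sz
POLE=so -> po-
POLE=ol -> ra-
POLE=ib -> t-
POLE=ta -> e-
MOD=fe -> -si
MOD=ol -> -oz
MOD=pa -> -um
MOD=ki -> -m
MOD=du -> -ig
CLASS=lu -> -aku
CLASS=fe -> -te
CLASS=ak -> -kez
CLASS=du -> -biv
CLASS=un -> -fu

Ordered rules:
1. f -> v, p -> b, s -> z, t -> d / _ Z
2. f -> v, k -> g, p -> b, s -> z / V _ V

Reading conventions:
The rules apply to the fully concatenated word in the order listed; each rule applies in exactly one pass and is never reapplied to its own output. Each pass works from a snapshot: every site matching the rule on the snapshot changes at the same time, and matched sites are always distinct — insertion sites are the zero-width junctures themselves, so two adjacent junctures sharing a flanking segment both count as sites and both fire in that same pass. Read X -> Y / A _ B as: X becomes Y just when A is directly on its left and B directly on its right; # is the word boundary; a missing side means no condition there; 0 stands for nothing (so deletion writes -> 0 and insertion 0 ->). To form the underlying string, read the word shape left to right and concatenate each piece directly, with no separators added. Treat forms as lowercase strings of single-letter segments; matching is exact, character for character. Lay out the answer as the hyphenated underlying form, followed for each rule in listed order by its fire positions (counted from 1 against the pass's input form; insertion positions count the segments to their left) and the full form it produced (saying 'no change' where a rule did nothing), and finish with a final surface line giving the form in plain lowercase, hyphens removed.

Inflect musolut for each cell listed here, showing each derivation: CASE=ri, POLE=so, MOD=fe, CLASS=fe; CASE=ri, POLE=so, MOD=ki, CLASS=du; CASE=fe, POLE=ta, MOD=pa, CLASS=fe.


cell CASE=ri, POLE=so, MOD=fe, CLASS=fe:
underlying: po-musolut-sz-si-te
1. f -> v, p -> b, s -> z, t -> d / _ Z: fires at position(s) 10: pomusolutzzsite
2. f -> v, k -> g, p -> b, s -> z / V _ V: fires at position(s) 5: pomuzolutzzsite
surface: pomuzolutzzsite

cell CASE=ri, POLE=so, MOD=ki, CLASS=du:
underlying: po-musolut-sz-m-biv
1. f -> v, p -> b, s -> z, t -> d / _ Z: fires at position(s) 10: pomusolutzzmbiv
2. f -> v, k -> g, p -> b, s -> z / V _ V: fires at position(s) 5: pomuzolutzzmbiv
surface: pomuzolutzzmbiv

cell CASE=fe, POLE=ta, MOD=pa, CLASS=fe:
underlying: e-musolut-al-um-te
1. f -> v, p -> b, s -> z, t -> d / _ Z: no change
2. f -> v, k -> g, p -> b, s -> z / V _ V: fires at position(s) 4: emuzolutalumte
surface: emuzolutalumte


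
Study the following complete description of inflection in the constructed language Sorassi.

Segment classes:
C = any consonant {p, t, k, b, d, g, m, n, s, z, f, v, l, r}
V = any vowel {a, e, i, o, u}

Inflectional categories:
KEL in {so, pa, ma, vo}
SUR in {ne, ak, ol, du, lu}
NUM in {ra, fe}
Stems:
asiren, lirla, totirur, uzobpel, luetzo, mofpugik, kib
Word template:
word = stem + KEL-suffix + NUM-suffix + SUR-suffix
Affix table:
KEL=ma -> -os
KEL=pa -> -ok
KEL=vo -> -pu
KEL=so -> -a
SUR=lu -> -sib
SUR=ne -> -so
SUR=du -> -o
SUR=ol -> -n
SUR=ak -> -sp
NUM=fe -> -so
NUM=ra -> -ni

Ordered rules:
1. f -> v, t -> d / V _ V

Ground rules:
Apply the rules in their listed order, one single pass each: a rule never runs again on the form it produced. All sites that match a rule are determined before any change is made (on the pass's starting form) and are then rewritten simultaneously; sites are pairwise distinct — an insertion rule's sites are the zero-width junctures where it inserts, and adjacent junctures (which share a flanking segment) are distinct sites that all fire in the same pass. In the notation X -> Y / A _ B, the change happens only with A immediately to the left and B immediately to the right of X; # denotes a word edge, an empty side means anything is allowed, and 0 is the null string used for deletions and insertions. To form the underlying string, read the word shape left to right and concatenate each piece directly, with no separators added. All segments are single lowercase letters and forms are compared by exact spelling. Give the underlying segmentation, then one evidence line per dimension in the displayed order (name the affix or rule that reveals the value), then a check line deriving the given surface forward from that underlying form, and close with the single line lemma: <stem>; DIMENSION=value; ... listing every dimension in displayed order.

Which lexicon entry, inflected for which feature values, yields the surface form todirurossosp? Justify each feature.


underlying: totirur-os-so-sp
KEL=ma - signalled by the affix -os
SUR=ak - signalled by the affix -sp
NUM=fe - signalled by the affix -so
check: totirurossosp -> todirurossosp
lemma: totirur; KEL=ma; SUR=ak; NUM=fe


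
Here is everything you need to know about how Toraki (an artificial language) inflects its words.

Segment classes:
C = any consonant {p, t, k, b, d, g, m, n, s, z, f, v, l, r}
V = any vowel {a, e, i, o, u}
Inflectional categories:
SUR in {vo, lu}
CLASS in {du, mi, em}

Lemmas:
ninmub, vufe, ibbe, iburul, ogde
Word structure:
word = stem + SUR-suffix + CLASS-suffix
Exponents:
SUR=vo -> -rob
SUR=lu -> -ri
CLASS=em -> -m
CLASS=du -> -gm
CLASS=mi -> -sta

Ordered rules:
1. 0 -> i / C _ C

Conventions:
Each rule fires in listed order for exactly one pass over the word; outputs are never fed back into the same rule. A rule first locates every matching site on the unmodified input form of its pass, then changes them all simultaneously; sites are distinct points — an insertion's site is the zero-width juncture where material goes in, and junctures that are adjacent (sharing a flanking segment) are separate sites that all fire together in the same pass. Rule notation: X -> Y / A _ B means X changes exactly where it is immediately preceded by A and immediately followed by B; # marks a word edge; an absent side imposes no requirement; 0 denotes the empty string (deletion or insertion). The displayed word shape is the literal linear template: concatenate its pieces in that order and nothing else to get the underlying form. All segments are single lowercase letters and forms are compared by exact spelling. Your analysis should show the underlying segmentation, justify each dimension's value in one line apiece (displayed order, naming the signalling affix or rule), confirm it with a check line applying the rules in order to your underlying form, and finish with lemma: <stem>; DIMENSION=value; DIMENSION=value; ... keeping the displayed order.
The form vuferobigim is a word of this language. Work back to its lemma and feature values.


underlying: vufe-rob-gm
SUR=vo - signalled by the affix -rob
CLASS=du - signalled by the affix -gm
check: vuferobgm -> vuferobigim
lemma: vufe; SUR=vo; CLASS=du


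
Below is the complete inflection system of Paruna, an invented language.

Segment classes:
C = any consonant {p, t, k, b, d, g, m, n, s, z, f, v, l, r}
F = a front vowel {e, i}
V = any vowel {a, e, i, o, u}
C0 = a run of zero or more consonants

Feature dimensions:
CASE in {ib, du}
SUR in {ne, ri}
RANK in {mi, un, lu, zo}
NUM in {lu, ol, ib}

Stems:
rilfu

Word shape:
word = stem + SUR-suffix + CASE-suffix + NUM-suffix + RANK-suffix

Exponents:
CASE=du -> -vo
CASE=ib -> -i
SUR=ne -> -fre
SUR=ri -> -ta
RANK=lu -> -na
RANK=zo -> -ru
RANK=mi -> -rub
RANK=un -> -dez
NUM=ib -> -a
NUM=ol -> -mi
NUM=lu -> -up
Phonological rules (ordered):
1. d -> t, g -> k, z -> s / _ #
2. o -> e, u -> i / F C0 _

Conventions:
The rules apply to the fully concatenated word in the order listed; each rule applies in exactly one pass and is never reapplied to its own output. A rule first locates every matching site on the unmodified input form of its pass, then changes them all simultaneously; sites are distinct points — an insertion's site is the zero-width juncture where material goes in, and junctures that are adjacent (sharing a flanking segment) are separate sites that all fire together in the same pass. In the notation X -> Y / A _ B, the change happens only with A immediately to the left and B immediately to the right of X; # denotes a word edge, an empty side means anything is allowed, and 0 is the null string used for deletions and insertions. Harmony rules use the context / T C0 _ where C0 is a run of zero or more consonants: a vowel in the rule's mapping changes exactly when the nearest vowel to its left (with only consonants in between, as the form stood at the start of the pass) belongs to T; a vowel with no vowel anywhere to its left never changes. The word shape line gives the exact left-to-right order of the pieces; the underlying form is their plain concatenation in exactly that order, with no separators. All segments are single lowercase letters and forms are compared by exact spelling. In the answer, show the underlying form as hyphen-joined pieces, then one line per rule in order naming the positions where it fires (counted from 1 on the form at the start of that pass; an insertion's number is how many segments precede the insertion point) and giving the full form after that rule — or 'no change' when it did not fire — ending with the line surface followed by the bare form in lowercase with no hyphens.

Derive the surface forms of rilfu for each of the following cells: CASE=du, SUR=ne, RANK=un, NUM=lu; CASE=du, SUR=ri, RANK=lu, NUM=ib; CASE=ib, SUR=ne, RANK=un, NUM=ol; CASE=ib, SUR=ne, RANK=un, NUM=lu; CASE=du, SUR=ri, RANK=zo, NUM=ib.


cell CASE=du, SUR=ne, RANK=un, NUM=lu:
underlying: rilfu-fre-vo-up-dez
1. d -> t, g -> k, z -> s / _ #: fires at position(s) 15: rilfufrevoupdes
2. o -> e, u -> i / F C0 _: fires at position(s) 5, 10: rilfifreveupdes
surface: rilfifreveupdes

cell CASE=du, SUR=ri, RANK=lu, NUM=ib:
underlying: rilfu-ta-vo-a-na
1. d -> t, g -> k, z -> s / _ #: no change
2. o -> e, u -> i / F C0 _: fires at position(s) 5: rilfitavoana
surface: rilfitavoana

cell CASE=ib, SUR=ne, RANK=un, NUM=ol:
underlying: rilfu-fre-i-mi-dez
1. d -> t, g -> k, z -> s / _ #: fires at position(s) 14: rilfufreimides
2. o -> e, u -> i / F C0 _: fires at position(s) 5: rilfifreimides
surface: rilfifreimides

cell CASE=ib, SUR=ne, RANK=un, NUM=lu:
underlying: rilfu-fre-i-up-dez
1. d -> t, g -> k, z -> s / _ #: fires at position(s) 14: rilfufreiupdes
2. o -> e, u -> i / F C0 _: fires at position(s) 5, 10: rilfifreiipdes
surface: rilfifreiipdes

cell CASE=du, SUR=ri, RANK=zo, NUM=ib:
underlying: rilfu-ta-vo-a-ru
1. d -> t, g -> k, z -> s / _ #: no change
2. o -> e, u -> i / F C0 _: fires at position(s) 5: rilfitavoaru
surface: rilfitavoaru


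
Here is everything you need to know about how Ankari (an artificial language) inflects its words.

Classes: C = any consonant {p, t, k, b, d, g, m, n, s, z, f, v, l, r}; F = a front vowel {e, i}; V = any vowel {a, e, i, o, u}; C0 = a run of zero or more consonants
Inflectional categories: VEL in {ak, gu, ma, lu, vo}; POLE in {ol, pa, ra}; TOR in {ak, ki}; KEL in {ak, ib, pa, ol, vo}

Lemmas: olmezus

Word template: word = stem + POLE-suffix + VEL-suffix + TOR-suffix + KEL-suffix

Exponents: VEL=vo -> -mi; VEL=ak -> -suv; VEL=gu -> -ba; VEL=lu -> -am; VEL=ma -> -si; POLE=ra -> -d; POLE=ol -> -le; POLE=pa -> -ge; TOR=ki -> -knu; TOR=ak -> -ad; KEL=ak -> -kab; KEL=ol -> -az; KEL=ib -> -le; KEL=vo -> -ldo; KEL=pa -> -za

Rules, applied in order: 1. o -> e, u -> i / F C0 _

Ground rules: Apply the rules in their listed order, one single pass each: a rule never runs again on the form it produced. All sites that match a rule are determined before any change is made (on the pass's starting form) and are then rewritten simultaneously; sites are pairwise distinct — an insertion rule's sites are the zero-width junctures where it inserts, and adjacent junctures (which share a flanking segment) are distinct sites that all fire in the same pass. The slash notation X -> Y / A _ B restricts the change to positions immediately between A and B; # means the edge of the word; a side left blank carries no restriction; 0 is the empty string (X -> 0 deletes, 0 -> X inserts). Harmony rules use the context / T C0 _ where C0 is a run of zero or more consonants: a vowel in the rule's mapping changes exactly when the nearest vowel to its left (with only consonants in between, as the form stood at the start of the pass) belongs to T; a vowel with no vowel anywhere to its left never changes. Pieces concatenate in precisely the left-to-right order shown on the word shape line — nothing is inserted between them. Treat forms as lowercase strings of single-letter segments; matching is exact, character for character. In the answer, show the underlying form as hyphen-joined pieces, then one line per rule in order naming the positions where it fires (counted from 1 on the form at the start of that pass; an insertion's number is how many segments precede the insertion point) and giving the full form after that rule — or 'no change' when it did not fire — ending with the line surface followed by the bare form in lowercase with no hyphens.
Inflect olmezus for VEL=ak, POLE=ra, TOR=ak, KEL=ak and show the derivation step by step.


underlying: olmezus-d-suv-ad-kab
1. o -> e, u -> i / F C0 _: fires at position(s) 6: olmezisdsuvadkab
surface: olmezisdsuvadkab


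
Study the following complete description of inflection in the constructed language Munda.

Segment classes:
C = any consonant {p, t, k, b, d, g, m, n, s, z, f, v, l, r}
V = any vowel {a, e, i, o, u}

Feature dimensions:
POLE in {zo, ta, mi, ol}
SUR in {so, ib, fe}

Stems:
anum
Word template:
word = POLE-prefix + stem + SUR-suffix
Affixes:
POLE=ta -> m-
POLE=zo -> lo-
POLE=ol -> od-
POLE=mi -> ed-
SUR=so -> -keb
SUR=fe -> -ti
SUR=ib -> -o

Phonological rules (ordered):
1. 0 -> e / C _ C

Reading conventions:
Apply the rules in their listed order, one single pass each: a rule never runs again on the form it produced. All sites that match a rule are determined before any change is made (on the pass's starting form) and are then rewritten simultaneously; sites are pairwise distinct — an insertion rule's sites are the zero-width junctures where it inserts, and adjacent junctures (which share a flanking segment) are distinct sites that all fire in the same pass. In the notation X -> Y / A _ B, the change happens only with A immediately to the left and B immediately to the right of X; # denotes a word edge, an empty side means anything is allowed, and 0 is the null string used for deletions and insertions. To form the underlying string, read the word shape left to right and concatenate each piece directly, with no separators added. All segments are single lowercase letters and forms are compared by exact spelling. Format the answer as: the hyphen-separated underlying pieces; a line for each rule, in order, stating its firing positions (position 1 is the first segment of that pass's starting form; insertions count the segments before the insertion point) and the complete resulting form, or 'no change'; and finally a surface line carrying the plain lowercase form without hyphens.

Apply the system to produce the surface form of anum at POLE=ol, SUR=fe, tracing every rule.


underlying: od-anum-ti
1. 0 -> e / C _ C: inserts after position(s) 6: odanumeti
surface: odanumeti


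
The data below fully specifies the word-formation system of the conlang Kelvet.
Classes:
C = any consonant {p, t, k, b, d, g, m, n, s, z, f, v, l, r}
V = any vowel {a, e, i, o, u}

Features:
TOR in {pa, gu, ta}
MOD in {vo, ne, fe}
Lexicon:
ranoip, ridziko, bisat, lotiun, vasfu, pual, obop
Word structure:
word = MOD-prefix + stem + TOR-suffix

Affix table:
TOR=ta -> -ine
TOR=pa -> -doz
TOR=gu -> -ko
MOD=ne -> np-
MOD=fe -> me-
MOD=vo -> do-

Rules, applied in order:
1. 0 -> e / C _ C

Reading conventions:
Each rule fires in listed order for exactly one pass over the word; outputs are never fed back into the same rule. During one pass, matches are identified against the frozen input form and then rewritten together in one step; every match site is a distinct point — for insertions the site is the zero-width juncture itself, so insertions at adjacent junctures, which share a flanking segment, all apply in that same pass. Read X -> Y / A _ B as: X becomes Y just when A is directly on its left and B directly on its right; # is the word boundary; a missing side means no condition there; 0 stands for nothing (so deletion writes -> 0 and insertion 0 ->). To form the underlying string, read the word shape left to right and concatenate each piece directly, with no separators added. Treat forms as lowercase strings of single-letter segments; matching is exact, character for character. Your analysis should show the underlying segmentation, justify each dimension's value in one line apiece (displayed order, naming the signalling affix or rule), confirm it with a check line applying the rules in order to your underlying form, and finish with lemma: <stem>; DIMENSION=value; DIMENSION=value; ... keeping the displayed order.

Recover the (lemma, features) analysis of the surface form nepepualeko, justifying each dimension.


underlying: np-pual-ko
TOR=gu - signalled by the affix -ko
MOD=ne - signalled by the affix np-
check: nppualko -> nepepualeko
lemma: pual; TOR=gu; MOD=ne


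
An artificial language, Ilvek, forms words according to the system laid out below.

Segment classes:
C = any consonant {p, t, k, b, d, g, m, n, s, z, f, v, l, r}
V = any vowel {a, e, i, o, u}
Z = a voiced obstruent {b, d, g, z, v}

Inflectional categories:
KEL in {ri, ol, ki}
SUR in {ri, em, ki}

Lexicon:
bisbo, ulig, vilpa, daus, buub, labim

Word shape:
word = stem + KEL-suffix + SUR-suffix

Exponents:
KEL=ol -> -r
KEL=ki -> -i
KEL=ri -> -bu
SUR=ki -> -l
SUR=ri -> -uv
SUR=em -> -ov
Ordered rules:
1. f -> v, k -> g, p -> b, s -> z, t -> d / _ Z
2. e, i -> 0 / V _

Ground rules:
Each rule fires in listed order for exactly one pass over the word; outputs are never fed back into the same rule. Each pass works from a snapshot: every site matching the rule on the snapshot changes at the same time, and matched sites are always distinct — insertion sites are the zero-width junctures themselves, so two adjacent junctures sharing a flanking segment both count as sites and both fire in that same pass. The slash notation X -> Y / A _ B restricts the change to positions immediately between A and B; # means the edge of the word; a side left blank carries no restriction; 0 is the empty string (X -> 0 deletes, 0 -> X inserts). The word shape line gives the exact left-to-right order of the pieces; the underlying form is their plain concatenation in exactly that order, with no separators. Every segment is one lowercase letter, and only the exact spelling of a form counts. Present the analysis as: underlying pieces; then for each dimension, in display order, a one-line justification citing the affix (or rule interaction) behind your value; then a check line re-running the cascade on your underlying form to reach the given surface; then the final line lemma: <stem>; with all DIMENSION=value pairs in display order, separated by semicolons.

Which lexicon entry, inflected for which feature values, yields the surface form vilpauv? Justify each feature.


underlying: vilpa-i-uv
KEL=ki - signalled by the affix -i
SUR=ri - signalled by the affix -uv
check: vilpaiuv -> vilpaiuv -> vilpauv
lemma: vilpa; KEL=ki; SUR=ri


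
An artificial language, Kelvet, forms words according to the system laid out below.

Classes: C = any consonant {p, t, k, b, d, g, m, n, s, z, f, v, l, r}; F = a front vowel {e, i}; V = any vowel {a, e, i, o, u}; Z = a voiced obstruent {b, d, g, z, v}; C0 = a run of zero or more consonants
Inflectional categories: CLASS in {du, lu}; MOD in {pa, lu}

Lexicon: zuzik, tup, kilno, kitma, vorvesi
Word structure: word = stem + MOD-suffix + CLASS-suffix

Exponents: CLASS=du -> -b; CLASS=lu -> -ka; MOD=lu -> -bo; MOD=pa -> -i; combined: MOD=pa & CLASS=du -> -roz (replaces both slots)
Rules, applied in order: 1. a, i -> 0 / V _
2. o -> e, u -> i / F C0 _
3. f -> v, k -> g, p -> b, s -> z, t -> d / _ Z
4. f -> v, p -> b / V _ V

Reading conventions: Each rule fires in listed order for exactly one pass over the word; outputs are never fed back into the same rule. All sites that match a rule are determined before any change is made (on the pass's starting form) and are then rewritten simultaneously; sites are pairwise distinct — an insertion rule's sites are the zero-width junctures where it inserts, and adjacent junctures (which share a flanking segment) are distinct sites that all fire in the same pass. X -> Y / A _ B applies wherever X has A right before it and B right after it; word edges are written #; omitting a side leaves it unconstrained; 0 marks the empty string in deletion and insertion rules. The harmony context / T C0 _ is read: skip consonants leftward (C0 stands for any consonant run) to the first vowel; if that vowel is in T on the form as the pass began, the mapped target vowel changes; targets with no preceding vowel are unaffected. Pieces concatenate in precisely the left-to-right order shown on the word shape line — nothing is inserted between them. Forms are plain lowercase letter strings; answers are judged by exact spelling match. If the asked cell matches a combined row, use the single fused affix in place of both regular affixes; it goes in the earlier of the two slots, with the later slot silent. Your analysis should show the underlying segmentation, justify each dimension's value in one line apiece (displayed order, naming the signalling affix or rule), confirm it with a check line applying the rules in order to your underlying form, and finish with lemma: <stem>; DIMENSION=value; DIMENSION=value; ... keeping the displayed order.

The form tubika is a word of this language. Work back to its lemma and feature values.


underlying: tup-i-ka
CLASS=lu - signalled by the affix -ka
MOD=pa - signalled by the affix -i
check: tupika -> tupika -> tupika -> tupika -> tubika
lemma: tup; CLASS=lu; MOD=pa


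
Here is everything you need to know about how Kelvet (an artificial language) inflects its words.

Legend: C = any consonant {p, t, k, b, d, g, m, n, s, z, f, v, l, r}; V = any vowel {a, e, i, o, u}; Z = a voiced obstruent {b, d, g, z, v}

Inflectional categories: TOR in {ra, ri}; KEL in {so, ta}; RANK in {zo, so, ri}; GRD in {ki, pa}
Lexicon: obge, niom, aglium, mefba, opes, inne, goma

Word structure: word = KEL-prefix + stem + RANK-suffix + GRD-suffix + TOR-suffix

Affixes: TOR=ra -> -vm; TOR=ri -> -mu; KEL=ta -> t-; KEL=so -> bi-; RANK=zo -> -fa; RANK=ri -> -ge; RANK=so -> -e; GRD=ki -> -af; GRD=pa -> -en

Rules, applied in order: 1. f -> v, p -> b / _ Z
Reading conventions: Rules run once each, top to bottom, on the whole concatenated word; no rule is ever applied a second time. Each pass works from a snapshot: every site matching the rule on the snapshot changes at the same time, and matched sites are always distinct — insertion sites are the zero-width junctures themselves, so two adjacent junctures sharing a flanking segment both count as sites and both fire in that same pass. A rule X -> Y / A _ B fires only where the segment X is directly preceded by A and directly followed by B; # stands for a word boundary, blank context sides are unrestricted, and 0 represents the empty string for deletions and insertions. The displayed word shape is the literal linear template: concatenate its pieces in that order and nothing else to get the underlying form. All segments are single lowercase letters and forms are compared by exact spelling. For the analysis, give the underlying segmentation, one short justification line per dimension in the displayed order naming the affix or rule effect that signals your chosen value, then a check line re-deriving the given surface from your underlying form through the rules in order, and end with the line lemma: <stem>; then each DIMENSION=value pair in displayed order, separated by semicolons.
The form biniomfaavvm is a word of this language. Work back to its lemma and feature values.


underlying: bi-niom-fa-af-vm
TOR=ra - signalled by the affix -vm
KEL=so - signalled by the affix bi-
RANK=zo - signalled by the affix -fa
GRD=ki - signalled by the affix -af
check: biniomfaafvm -> biniomfaavvm
lemma: niom; TOR=ra; KEL=so; RANK=zo; GRD=ki


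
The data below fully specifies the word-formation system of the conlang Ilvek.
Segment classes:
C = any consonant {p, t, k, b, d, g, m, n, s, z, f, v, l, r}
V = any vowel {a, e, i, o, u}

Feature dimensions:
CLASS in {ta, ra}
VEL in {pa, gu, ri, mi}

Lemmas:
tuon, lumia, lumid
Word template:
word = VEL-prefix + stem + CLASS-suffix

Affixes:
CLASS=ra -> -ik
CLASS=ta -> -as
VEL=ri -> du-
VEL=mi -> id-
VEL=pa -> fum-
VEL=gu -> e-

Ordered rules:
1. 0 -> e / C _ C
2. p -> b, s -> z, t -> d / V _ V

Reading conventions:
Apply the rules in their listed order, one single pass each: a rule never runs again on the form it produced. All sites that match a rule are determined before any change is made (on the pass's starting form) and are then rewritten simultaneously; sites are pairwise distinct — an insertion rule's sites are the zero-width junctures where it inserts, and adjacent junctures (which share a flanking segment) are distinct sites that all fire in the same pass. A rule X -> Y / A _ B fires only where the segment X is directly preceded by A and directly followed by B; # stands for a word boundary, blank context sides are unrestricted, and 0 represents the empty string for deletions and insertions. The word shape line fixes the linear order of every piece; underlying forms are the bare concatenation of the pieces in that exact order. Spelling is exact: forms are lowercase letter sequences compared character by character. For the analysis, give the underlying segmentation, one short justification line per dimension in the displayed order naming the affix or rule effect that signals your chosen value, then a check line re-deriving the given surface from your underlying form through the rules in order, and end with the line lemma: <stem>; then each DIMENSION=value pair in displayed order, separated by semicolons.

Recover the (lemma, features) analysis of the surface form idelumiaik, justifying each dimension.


underlying: id-lumia-ik
CLASS=ra - signalled by the affix -ik
VEL=mi - signalled by the affix id-
check: idlumiaik -> idelumiaik -> idelumiaik
lemma: lumia; CLASS=ra; VEL=mi


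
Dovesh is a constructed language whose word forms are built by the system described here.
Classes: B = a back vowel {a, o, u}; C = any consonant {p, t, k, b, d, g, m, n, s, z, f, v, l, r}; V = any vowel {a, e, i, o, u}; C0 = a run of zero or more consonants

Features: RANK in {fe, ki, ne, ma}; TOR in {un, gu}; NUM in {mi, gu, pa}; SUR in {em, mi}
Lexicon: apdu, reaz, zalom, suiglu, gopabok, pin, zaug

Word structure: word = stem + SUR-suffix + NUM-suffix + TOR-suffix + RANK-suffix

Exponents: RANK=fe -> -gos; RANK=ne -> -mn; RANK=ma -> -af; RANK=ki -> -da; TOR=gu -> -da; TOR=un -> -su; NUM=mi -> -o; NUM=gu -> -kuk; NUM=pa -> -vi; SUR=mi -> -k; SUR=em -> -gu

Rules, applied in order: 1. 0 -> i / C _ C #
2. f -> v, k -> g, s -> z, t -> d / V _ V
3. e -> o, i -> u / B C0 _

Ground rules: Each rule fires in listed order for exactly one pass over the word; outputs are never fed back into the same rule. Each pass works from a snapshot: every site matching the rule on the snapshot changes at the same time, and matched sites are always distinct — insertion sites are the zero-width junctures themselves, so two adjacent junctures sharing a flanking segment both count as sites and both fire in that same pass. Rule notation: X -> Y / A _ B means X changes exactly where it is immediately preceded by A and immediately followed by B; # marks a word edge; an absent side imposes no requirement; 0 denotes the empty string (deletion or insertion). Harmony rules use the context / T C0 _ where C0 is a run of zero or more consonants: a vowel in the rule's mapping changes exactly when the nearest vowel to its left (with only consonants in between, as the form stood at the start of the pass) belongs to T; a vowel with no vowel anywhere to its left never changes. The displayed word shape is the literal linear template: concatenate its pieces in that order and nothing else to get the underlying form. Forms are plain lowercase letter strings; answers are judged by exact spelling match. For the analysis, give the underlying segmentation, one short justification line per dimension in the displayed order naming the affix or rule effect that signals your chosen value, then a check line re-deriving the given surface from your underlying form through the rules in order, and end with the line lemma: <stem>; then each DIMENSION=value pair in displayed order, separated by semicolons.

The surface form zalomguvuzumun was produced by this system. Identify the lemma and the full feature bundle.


underlying: zalom-gu-vi-su-mn
RANK=ne - signalled by the affix -mn
TOR=un - signalled by the affix -su
NUM=pa - signalled by the affix -vi
SUR=em - signalled by the affix -gu
check: zalomguvisumn -> zalomguvisumin -> zalomguvizumin -> zalomguvuzumun
lemma: zalom; RANK=ne; TOR=un; NUM=pa; SUR=em


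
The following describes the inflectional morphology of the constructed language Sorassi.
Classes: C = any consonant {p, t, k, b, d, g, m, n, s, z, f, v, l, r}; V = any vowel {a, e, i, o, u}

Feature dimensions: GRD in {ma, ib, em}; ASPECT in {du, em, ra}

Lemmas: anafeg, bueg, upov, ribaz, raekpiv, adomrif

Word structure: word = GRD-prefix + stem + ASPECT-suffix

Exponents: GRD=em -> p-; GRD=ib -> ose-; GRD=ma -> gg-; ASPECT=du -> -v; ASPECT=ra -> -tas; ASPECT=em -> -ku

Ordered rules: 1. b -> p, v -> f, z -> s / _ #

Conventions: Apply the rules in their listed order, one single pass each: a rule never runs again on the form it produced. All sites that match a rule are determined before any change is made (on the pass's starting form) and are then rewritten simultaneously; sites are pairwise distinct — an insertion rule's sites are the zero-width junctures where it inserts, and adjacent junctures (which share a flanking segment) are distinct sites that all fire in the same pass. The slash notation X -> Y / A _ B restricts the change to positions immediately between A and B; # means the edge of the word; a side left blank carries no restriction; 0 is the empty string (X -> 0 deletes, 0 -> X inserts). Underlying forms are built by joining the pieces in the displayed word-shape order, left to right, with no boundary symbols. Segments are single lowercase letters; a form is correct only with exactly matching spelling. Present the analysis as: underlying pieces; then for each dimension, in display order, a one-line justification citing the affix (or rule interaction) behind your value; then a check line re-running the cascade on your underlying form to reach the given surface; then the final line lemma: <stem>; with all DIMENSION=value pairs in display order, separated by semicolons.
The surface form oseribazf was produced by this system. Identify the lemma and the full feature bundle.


underlying: ose-ribaz-v
GRD=ib - signalled by the affix ose-
ASPECT=du - signalled by the affix -v
check: oseribazv -> oseribazf
lemma: ribaz; GRD=ib; ASPECT=du


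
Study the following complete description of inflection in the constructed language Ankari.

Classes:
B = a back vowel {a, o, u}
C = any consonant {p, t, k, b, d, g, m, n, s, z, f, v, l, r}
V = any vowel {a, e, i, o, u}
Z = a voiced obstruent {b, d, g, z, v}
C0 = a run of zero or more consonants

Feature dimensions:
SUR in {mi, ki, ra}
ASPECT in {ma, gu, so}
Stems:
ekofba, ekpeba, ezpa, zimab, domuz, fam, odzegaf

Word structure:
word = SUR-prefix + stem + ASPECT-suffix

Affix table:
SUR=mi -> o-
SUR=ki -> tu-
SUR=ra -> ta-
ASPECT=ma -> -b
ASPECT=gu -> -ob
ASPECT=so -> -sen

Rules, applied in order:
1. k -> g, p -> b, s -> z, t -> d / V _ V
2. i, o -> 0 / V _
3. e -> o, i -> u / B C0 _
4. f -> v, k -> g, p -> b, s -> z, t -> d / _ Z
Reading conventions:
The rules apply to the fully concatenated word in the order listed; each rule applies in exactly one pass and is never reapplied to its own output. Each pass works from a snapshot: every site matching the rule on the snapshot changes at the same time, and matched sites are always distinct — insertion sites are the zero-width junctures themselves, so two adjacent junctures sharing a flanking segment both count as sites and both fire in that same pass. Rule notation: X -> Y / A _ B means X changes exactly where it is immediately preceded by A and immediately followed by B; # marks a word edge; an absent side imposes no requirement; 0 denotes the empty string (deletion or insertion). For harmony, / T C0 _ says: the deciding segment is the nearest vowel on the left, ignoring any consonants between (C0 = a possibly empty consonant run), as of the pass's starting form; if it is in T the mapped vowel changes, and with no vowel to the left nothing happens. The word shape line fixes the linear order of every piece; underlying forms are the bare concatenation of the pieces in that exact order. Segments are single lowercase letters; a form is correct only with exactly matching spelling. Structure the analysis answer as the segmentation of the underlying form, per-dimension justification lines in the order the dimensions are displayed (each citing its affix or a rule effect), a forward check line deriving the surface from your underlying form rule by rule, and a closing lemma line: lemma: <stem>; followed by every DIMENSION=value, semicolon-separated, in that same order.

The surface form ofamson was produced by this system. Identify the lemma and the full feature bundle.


underlying: o-fam-sen
SUR=mi - signalled by the affix o-
ASPECT=so - signalled by the affix -sen
check: ofamsen -> ofamsen -> ofamsen -> ofamson -> ofamson
lemma: fam; SUR=mi; ASPECT=so


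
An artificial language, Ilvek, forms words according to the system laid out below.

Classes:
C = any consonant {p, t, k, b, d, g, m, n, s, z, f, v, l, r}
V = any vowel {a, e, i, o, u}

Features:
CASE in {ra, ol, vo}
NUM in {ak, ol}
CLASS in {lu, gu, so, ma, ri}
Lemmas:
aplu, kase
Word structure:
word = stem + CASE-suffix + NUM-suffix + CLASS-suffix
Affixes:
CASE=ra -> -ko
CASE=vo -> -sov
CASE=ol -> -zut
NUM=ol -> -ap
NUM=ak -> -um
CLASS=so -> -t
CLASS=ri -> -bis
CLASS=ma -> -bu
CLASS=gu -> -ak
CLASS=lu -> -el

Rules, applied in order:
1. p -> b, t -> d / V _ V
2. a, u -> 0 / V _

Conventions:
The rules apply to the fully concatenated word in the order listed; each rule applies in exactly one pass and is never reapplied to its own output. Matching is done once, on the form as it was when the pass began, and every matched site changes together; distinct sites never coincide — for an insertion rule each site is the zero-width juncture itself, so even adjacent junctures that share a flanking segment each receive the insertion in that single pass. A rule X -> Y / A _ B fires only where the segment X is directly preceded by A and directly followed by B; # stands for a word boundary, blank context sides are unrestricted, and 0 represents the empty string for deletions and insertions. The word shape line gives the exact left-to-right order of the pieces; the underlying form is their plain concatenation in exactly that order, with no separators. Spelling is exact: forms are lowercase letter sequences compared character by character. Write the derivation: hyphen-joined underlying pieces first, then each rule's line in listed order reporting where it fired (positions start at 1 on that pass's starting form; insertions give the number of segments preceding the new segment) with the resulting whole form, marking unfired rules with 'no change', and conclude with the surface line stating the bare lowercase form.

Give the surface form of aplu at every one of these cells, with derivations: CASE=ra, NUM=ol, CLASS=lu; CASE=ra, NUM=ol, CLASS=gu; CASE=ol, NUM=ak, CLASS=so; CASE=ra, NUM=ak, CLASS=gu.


cell CASE=ra, NUM=ol, CLASS=lu:
underlying: aplu-ko-ap-el
1. p -> b, t -> d / V _ V: fires at position(s) 8: aplukoabel
2. a, u -> 0 / V _: fires at position(s) 7: aplukobel
surface: aplukobel

cell CASE=ra, NUM=ol, CLASS=gu:
underlying: aplu-ko-ap-ak
1. p -> b, t -> d / V _ V: fires at position(s) 8: aplukoabak
2. a, u -> 0 / V _: fires at position(s) 7: aplukobak
surface: aplukobak

cell CASE=ol, NUM=ak, CLASS=so:
underlying: aplu-zut-um-t
1. p -> b, t -> d / V _ V: fires at position(s) 7: apluzudumt
2. a, u -> 0 / V _: no change
surface: apluzudumt

cell CASE=ra, NUM=ak, CLASS=gu:
underlying: aplu-ko-um-ak
1. p -> b, t -> d / V _ V: no change
2. a, u -> 0 / V _: fires at position(s) 7: aplukomak
surface: aplukomak
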